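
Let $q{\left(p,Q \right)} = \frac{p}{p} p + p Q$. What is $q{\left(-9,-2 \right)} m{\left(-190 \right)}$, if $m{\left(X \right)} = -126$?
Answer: $-1134$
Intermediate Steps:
$q{\left(p,Q \right)} = p + Q p$ ($q{\left(p,Q \right)} = 1 p + Q p = p + Q p$)
$q{\left(-9,-2 \right)} m{\left(-190 \right)} = - 9 \left(1 - 2\right) \left(-126\right) = \left(-9\right) \left(-1\right) \left(-126\right) = 9 \left(-126\right) = -1134$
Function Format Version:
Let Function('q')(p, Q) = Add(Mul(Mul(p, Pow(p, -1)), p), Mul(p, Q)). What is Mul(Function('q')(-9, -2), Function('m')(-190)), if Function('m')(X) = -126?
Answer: -1134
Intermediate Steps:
Function('q')(p, Q) = Add(p, Mul(Q, p)) (Function('q')(p, Q) = Add(Mul(1, p), Mul(Q, p)) = Add(p, Mul(Q, p)))
Mul(Function('q')(-9, -2), Function('m')(-190)) = Mul(Mul(-9, Add(1, -2)), -126) = Mul(Mul(-9, -1), -126) = Mul(9, -126) = -1134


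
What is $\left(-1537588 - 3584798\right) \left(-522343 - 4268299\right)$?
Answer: $24539517511812$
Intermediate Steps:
$\left(-1537588 - 3584798\right) \left(-522343 - 4268299\right) = \left(-5122386\right) \left(-4790642\right) = 24539517511812$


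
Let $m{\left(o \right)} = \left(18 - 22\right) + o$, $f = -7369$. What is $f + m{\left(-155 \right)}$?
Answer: $-7528$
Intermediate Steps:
$m{\left(o \right)} = -4 + o$
$f + m{\left(-155 \right)} = -7369 - 159 = -7528$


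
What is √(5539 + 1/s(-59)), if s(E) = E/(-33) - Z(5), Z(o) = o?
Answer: √62232706/106 ≈ 74.422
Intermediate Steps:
s(E) = -5 - E/33 (s(E) = E/(-33) - 1*5 = E*(-1/33) - 5 = -E/33 - 5 = -5 - E/33)
√(5539 + 1/s(-59)) = √(5539 + 1/(-5 - 1/33*(-59))) = √(5539 + 1/(-5 + 59/33)) = √(5539 + 1/(-106/33)) = √(5539 - 33/106) = √(587101/106) = √62232706/106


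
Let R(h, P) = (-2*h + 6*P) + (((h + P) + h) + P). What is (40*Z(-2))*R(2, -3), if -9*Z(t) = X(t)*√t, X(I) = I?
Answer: -640*I*√2/3 ≈ -301.7*I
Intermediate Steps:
R(h, P) = 8*P (R(h, P) = (-2*h + 6*P) + (((P + h) + h) + P) = (-2*h + 6*P) + ((P + 2*h) + P) = (-2*h + 6*P) + (2*P + 2*h) = 8*P)
Z(t) = -t^(3/2)/9 (Z(t) = -t*√t/9 = -t^(3/2)/9)
(40*Z(-2))*R(2, -3) = (40*(-(-2)*I*√2/9))*(8*(-3)) = (40*(-(-2)*I*√2/9))*(-24) = (40*(2*I*√2/9))*(-24) = (80*I*√2/9)*(-24) = -640*I*√2/3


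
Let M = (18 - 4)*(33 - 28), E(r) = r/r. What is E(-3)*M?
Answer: 70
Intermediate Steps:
E(r) = 1
M = 70 (M = 14*5 = 70)
E(-3)*M = 1*70 = 70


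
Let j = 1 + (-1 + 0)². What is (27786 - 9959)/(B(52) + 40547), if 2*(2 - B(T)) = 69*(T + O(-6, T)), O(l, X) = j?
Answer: 17827/38686 ≈ 0.46081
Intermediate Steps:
j = 2 (j = 1 + (-1)² = 1 + 1 = 2)
O(l, X) = 2
B(T) = -67 - 69*T/2 (B(T) = 2 - 69*(T + 2)/2 = 2 - 69*(2 + T)/2 = 2 - (138 + 69*T)/2 = 2 + (-69 - 69*T/2) = -67 - 69*T/2)
(27786 - 9959)/(B(52) + 40547) = (27786 - 9959)/((-67 - 69/2*52) + 40547) = 17827/((-67 - 1794) + 40547) = 17827/(-1861 + 40547) = 17827/38686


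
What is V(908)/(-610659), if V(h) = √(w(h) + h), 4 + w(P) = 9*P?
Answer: -2*√2269/610659 ≈ -0.00015601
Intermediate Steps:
w(P) = -4 + 9*P
V(h) = √(-4 + 10*h) (V(h) = √((-4 + 9*h) + h) = √(-4 + 10*h))
V(908)/(-610659) = √(-4 + 10*908)/(-610659) = √(-4 + 9080)*(-1/610659) = √9076*(-1/610659) = (2*√2269)*(-1/610659) = -2*√2269/610659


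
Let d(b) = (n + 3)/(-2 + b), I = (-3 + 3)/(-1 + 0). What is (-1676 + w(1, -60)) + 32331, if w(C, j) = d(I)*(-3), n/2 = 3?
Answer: 61337/2 ≈ 30669.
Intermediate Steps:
n = 6 (n = 2*3 = 6)
I = 0 (I = 0/(-1) = 0*(-1) = 0)
d(b) = 9/(-2 + b) (d(b) = (6 + 3)/(-2 + b) = 9/(-2 + b))
w(C, j) = 27/2 (w(C, j) = (9/(-2 + 0))*(-3) = (9/(-2))*(-3) = (9*(-½))*(-3) = -9/2*(-3) = 27/2)
(-1676 + w(1, -60)) + 32331 = (-1676 + 27/2) + 32331 = -3325/2 + 32331 = 61337/2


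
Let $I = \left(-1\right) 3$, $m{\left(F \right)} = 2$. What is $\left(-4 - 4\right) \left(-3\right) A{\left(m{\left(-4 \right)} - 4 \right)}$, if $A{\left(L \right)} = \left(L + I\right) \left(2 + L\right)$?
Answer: $0$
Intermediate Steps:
$I = -3$
$A{\left(L \right)} = \left(-3 + L\right) \left(2 + L\right)$ ($A{\left(L \right)} = \left(L - 3\right) \left(2 + L\right) = \left(-3 + L\right) \left(2 + L\right)$)
$\left(-4 - 4\right) \left(-3\right) A{\left(m{\left(-4 \right)} - 4 \right)} = \left(-4 - 4\right) \left(-3\right) \left(-6 + \left(2 - 4\right)^{2} - \left(2 - 4\right)\right) = \left(-4 - 4\right) \left(-3\right) \left(-6 + \left(-2\right)^{2} - -2\right) = \left(-8\right) \left(-3\right) \left(-6 + 4 + 2\right) = 24 \cdot 0 = 0$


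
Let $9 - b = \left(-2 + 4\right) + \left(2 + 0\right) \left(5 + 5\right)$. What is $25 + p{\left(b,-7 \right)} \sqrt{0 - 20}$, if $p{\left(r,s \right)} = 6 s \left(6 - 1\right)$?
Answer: $25 - 420 i \sqrt{5} \approx 25.0 - 939.15 i$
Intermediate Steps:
$b = -13$ ($b = 9 - \left(\left(-2 + 4\right) + \left(2 + 0\right) \left(5 + 5\right)\right) = 9 - \left(2 + 2 \cdot 10\right) = 9 - \left(2 + 20\right) = 9 - 22 = -13$)
$p{\left(r,s \right)} = 30 s$ ($p{\left(r,s \right)} = 6 s 5 = 6 \cdot 5 s = 30 s$)
$25 + p{\left(b,-7 \right)} \sqrt{0 - 20} = 25 + 30 \left(-7\right) \sqrt{0 - 20} = 25 - 210 \sqrt{-20} = 25 - 210 \cdot 2 i \sqrt{5} = 25 - 420 i \sqrt{5}$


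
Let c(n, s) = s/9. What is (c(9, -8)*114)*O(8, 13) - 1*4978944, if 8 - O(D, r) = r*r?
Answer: -14887888/3 ≈ -4.9626e+6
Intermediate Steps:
c(n, s) = s/9 (c(n, s) = s*(⅑) = s/9)
O(D, r) = 8 - r² (O(D, r) = 8 - r*r = 8 - r²)
(c(9, -8)*114)*O(8, 13) - 1*4978944 = (((⅑)*(-8))*114)*(8 - 1*13²) - 1*4978944 = (-8/9*114)*(8 - 1*169) - 4978944 = -304*(8 - 169)/3 - 4978944 = -304/3*(-161) - 4978944 = 48944/3 - 4978944 = -14887888/3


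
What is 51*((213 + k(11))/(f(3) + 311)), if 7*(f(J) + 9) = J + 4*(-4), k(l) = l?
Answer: 79968/2101 ≈ 38.062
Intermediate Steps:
f(J) = -79/7 + J/7 (f(J) = -9 + (J + 4*(-4))/7 = -9 + (J - 16)/7 = -9 + (-16 + J)/7 = -9 + (-16/7 + J/7) = -79/7 + J/7)
51*((213 + k(11))/(f(3) + 311)) = 51*((213 + 11)/((-79/7 + (1/7)*3) + 311)) = 51*(224/((-79/7 + 3/7) + 311)) = 51*(224/(-76/7 + 311)) = 51*(224/(2101/7)) = 51*(224*(7/2101)) = 51*(1568/2101) = 79968/2101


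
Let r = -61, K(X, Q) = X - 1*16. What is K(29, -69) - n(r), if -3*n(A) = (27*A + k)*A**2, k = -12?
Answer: -2057700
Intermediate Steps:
K(X, Q) = -16 + X (K(X, Q) = X - 16 = -16 + X)
n(A) = -A**2*(-12 + 27*A)/3 (n(A) = -(27*A - 12)*A**2/3 = -(-12 + 27*A)*A**2/3 = -A**2*(-12 + 27*A)/3)
K(29, -69) - n(r) = (-16 + 29) - (-61)**2*(4 - 9*(-61)) = 13 - 3721*(4 + 549) = 13 - 3721*553 = 13 - 1*2057713 = 13 - 2057713 = -2057700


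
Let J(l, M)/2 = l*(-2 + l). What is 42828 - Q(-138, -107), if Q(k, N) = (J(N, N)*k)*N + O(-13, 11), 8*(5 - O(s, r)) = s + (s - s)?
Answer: -2755111157/8 ≈ -3.4439e+8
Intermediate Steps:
J(l, M) = 2*l*(-2 + l) (J(l, M) = 2*(l*(-2 + l)) = 2*l*(-2 + l))
O(s, r) = 5 - s/8 (O(s, r) = 5 - (s + (s - s))/8 = 5 - (s + 0)/8 = 5 - s/8)
Q(k, N) = 53/8 + 2*k*N²*(-2 + N) (Q(k, N) = ((2*N*(-2 + N))*k)*N + (5 - ⅛*(-13)) = (2*N*k*(-2 + N))*N + (5 + 13/8) = 2*k*N²*(-2 + N) + 53/8 = 53/8 + 2*k*N²*(-2 + N))
42828 - Q(-138, -107) = 42828 - (53/8 + 2*(-138)*(-107)²*(-2 - 107)) = 42828 - (53/8 + 2*(-138)*11449*(-109)) = 42828 - (53/8 + 344431716) = 42828 - 1*2755453781/8 = 42828 - 2755453781/8 = -2755111157/8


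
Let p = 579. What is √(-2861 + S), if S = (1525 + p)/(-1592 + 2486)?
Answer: I*√571183305/447 ≈ 53.466*I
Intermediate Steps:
S = 1052/447 (S = (1525 + 579)/(-1592 + 2486) = 2104/894 = 2104*(1/894) = 1052/447 ≈ 2.3535)
√(-2861 + S) = √(-2861 + 1052/447) = √(-1277815/447) = I*√571183305/447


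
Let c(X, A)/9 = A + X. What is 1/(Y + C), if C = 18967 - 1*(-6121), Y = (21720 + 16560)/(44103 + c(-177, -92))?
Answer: 6947/174292716 ≈ 3.9858e-5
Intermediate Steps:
c(X, A) = 9*A + 9*X (c(X, A) = 9*(A + X) = 9*A + 9*X)
Y = 6380/6947 (Y = (21720 + 16560)/(44103 + (9*(-92) + 9*(-177))) = 38280/(44103 + (-828 - 1593)) = 38280/(44103 - 2421) = 38280/41682 = 38280*(1/41682) = 6380/6947 ≈ 0.91838)
C = 25088 (C = 18967 + 6121 = 25088)
1/(Y + C) = 1/(6380/6947 + 25088) = 1/(174292716/6947) = 6947/174292716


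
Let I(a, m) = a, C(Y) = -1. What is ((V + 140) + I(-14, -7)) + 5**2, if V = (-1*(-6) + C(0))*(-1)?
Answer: 146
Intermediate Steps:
V = -5 (V = (-1*(-6) - 1)*(-1) = (6 - 1)*(-1) = 5*(-1) = -5)
((V + 140) + I(-14, -7)) + 5**2 = ((-5 + 140) - 14) + 5**2 = (135 - 14) + 25 = 121 + 25 = 146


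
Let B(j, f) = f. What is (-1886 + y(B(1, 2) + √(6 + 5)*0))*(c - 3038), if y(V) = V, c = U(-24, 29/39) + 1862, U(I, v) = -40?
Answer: 2290944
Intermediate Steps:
c = 1822 (c = -40 + 1862 = 1822)
(-1886 + y(B(1, 2) + √(6 + 5)*0))*(c - 3038) = (-1886 + (2 + √(6 + 5)*0))*(1822 - 3038) = (-1886 + (2 + √11*0))*(-1216) = (-1886 + (2 + 0))*(-1216) = (-1886 + 2)*(-1216) = -1884*(-1216) = 2290944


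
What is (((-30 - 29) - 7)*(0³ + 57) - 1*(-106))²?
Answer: 13366336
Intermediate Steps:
(((-30 - 29) - 7)*(0³ + 57) - 1*(-106))² = ((-59 - 7)*(0 + 57) + 106)² = (-66*57 + 106)² = (-3762 + 106)² = (-3656)² = 13366336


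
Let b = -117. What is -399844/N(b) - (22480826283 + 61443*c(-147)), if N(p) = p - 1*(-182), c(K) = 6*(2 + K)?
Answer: -1457779506589/65 ≈ -2.2427e+10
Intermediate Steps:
c(K) = 12 + 6*K
N(p) = 182 + p (N(p) = p + 182 = 182 + p)
-399844/N(b) - (22480826283 + 61443*c(-147)) = -399844/(182 - 117) - (22481563599 - 54192726) = -399844/65 - 61443/(1/(365881 + (12 - 882))) = -399844*1/65 - 61443/(1/(365881 - 870)) = -399844/65 - 61443/(1/365011) = -399844/65 - 61443/1/365011 = -399844/65 - 61443*365011 = -399844/65 - 22427370873 = -1457779506589/65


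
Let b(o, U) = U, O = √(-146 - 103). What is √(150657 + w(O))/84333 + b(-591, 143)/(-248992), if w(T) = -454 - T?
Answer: -143/248992 + √(150203 - I*√249)/84333 ≈ 0.0040213 - 2.414e-7*I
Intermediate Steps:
O = I*√249 (O = √(-249) = I*√249 ≈ 15.78*I)
√(150657 + w(O))/84333 + b(-591, 143)/(-248992) = √(150657 + (-454 - I*√249))/84333 + 143/(-248992) = √(150657 + (-454 - I*√249))*(1/84333) + 143*(-1/248992) = √(150203 - I*√249)*(1/84333) - 143/248992 = √(150203 - I*√249)/84333 - 143/248992 = -143/248992 + √(150203 - I*√249)/84333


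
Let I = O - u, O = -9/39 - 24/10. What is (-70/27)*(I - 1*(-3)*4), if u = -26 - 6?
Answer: -37646/351 ≈ -107.25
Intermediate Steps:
O = -171/65 (O = -9*1/39 - 24*1/10 = -3/13 - 12/5 = -171/65 ≈ -2.6308)
u = -32
I = 1909/65 (I = -171/65 - 1*(-32) = -171/65 + 32 = 1909/65 ≈ 29.369)
(-70/27)*(I - 1*(-3)*4) = (-70/27)*(1909/65 - 1*(-3)*4) = (-70*1/27)*(1909/65 + 3*4) = -70*(1909/65 + 12)/27 = -70/27*2689/65 = -37646/351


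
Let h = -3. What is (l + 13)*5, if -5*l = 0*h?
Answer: 65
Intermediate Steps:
l = 0 (l = -0*(-3) = -⅕*0 = 0)
(l + 13)*5 = (0 + 13)*5 = 13*5 = 65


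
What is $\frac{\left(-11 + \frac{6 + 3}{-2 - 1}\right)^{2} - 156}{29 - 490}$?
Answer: $- \frac{40}{461} \approx -0.086768$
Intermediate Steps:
$\frac{\left(-11 + \frac{6 + 3}{-2 - 1}\right)^{2} - 156}{29 - 490} = \frac{\left(-11 + \frac{9}{-3}\right)^{2} - 156}{-461} = \left(\left(-11 + 9 \left(- \frac{1}{3}\right)\right)^{2} - 156\right) \left(- \frac{1}{461}\right) = \left(\left(-11 - 3\right)^{2} - 156\right) \left(- \frac{1}{461}\right) = \left(\left(-14\right)^{2} - 156\right) \left(- \frac{1}{461}\right) = \left(196 - 156\right) \left(- \frac{1}{461}\right) = 40 \left(- \frac{1}{461}\right) = - \frac{40}{461}$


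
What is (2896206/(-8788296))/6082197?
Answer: -482701/8908691261052 ≈ -5.4183e-8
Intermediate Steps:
(2896206/(-8788296))/6082197 = (2896206*(-1/8788296))*(1/6082197) = -482701/1464716*1/6082197 = -482701/8908691261052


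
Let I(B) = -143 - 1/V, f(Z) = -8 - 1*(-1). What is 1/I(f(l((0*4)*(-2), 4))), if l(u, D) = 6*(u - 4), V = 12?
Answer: -12/1717 ≈ -0.0069889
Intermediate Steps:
l(u, D) = -24 + 6*u (l(u, D) = 6*(-4 + u) = -24 + 6*u)
f(Z) = -7 (f(Z) = -8 + 1 = -7)
I(B) = -1717/12 (I(B) = -143 - 1/12 = -1717/12)
1/I(f(l((0*4)*(-2), 4))) = 1/(-1717/12) = -12/1717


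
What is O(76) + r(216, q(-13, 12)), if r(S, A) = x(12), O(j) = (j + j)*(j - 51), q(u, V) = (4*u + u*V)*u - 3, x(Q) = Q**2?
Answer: 3944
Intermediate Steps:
q(u, V) = -3 + u*(4*u + V*u) (q(u, V) = (4*u + V*u)*u - 3 = u*(4*u + V*u) - 3 = -3 + u*(4*u + V*u))
O(j) = 2*j*(-51 + j) (O(j) = (2*j)*(-51 + j) = 2*j*(-51 + j))
r(S, A) = 144 (r(S, A) = 12**2 = 144)
O(76) + r(216, q(-13, 12)) = 2*76*(-51 + 76) + 144 = 2*76*25 + 144 = 3800 + 144 = 3944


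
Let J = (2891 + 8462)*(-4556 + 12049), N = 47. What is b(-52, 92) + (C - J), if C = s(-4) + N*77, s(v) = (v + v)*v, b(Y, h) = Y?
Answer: -85064430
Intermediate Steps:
s(v) = 2*v² (s(v) = (2*v)*v = 2*v²)
J = 85068029 (J = 11353*7493 = 85068029)
C = 3651 (C = 2*(-4)² + 47*77 = 2*16 + 3619 = 32 + 3619 = 3651)
b(-52, 92) + (C - J) = -52 + (3651 - 1*85068029) = -52 + (3651 - 85068029) = -52 - 85064378 = -85064430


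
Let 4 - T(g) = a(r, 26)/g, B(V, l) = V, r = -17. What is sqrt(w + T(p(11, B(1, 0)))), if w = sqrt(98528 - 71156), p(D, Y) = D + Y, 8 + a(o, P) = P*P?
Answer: sqrt(-465 + 18*sqrt(6843))/3 ≈ 10.667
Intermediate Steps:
a(o, P) = -8 + P**2 (a(o, P) = -8 + P*P = -8 + P**2)
T(g) = 4 - 668/g (T(g) = 4 - (-8 + 26**2)/g = 4 - (-8 + 676)/g = 4 - 668/g)
w = 2*sqrt(6843) (w = sqrt(27372) = 2*sqrt(6843) ≈ 165.44)
sqrt(w + T(p(11, B(1, 0)))) = sqrt(2*sqrt(6843) + (4 - 668/(11 + 1))) = sqrt(2*sqrt(6843) + (4 - 668/12)) = sqrt(2*sqrt(6843) + (4 - 668*1/12)) = sqrt(2*sqrt(6843) + (4 - 167/3)) = sqrt(2*sqrt(6843) - 155/3) = sqrt(-155/3 + 2*sqrt(6843))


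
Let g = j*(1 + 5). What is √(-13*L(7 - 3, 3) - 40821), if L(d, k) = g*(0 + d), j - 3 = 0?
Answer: I*√41757 ≈ 204.35*I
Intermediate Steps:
j = 3 (j = 3 + 0 = 3)
g = 18 (g = 3*(1 + 5) = 3*6 = 18)
L(d, k) = 18*d (L(d, k) = 18*(0 + d) = 18*d)
√(-13*L(7 - 3, 3) - 40821) = √(-234*(7 - 3) - 40821) = √(-234*4 - 40821) = √(-13*72 - 40821) = √(-936 - 40821) = √(-41757) = I*√41757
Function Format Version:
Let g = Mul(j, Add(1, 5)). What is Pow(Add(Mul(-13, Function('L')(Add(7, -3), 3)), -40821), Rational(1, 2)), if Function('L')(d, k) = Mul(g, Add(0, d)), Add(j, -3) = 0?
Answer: Mul(I, Pow(41757, Rational(1, 2))) ≈ Mul(204.35, I)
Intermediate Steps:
j = 3 (j = Add(3, 0) = 3)
g = 18 (g = Mul(3, Add(1, 5)) = Mul(3, 6) = 18)
Function('L')(d, k) = Mul(18, d) (Function('L')(d, k) = Mul(18, Add(0, d)) = Mul(18, d))
Pow(Add(Mul(-13, Function('L')(Add(7, -3), 3)), -40821), Rational(1, 2)) = Pow(Add(Mul(-13, Mul(18, Add(7, -3))), -40821), Rational(1, 2)) = Pow(Add(Mul(-13, Mul(18, 4)), -40821), Rational(1, 2)) = Pow(Add(Mul(-13, 72), -40821), Rational(1, 2)) = Pow(Add(-936, -40821), Rational(1, 2)) = Pow(-41757, Rational(1, 2)) = Mul(I, Pow(41757, Rational(1, 2)))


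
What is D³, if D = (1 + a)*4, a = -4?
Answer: -1728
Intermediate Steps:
D = -12 (D = (1 - 4)*4 = -3*4 = -12)
D³ = (-12)³ = -1728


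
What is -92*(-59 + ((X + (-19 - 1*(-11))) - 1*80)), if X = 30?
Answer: 10764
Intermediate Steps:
-92*(-59 + ((X + (-19 - 1*(-11))) - 1*80)) = -92*(-59 + ((30 + (-19 - 1*(-11))) - 1*80)) = -92*(-59 + ((30 + (-19 + 11)) - 80)) = -92*(-59 + ((30 - 8) - 80)) = -92*(-59 + (22 - 80)) = -92*(-59 - 58) = -92*(-117) = 10764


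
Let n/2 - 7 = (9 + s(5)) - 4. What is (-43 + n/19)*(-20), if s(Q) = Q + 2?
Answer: 820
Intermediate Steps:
s(Q) = 2 + Q
n = 38 (n = 14 + 2*((9 + (2 + 5)) - 4) = 14 + 2*((9 + 7) - 4) = 14 + 2*(16 - 4) = 14 + 2*12 = 14 + 24 = 38)
(-43 + n/19)*(-20) = (-43 + 38/19)*(-20) = (-43 + 38*(1/19))*(-20) = (-43 + 2)*(-20) = -41*(-20) = 820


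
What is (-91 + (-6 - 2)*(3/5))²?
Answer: 229441/25 ≈ 9177.6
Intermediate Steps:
(-91 + (-6 - 2)*(3/5))² = (-91 - 24/5)² = (-479/5)² = 229441/25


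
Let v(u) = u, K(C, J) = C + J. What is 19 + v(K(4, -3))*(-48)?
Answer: -29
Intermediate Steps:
19 + v(K(4, -3))*(-48) = 19 + (4 - 3)*(-48) = 19 + 1*(-48) = 19 - 48 = -29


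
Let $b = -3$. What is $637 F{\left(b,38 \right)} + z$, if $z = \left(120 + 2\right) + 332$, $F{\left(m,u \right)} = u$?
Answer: $24660$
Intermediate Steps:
$z = 454$ ($z = 122 + 332 = 454$)
$637 F{\left(b,38 \right)} + z = 637 \cdot 38 + 454 = 24206 + 454 = 24660$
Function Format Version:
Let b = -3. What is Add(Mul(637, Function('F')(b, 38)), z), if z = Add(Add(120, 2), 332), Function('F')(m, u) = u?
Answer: 24660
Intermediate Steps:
z = 454 (z = Add(122, 332) = 454)
Add(Mul(637, Function('F')(b, 38)), z) = Add(Mul(637, 38), 454) = Add(24206, 454) = 24660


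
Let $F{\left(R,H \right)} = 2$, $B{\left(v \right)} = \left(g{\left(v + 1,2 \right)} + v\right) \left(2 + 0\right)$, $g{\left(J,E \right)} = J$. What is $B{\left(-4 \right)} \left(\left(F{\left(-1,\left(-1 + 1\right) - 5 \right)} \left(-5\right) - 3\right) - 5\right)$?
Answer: $252$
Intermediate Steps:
$B{\left(v \right)} = 2 + 4 v$ ($B{\left(v \right)} = \left(\left(v + 1\right) + v\right) \left(2 + 0\right) = \left(\left(1 + v\right) + v\right) 2 = \left(1 + 2 v\right) 2 = 2 + 4 v$)
$B{\left(-4 \right)} \left(\left(F{\left(-1,\left(-1 + 1\right) - 5 \right)} \left(-5\right) - 3\right) - 5\right) = \left(2 + 4 \left(-4\right)\right) \left(\left(2 \left(-5\right) - 3\right) - 5\right) = \left(2 - 16\right) \left(\left(-10 - 3\right) - 5\right) = - 14 \left(-13 - 5\right) = \left(-14\right) \left(-18\right) = 252$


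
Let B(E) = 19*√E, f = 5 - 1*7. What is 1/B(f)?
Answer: -I*√2/38 ≈ -0.037216*I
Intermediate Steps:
f = -2 (f = 5 - 7 = -2)
1/B(f) = 1/(19*√(-2)) = 1/(19*(I*√2)) = 1/(19*I*√2) = -I*√2/38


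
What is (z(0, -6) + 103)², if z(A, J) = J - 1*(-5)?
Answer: 10404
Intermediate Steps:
z(A, J) = 5 + J (z(A, J) = J + 5 = 5 + J)
(z(0, -6) + 103)² = ((5 - 6) + 103)² = (-1 + 103)² = 102² = 10404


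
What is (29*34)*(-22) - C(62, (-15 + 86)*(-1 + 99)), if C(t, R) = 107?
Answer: -21799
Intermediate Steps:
(29*34)*(-22) - C(62, (-15 + 86)*(-1 + 99)) = (29*34)*(-22) - 1*107 = 986*(-22) - 107 = -21692 - 107 = -21799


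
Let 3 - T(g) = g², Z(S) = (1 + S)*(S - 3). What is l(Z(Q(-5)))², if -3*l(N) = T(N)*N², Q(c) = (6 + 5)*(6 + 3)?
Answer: 8015439244648522029465600000000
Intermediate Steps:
Q(c) = 99 (Q(c) = 11*9 = 99)
Z(S) = (1 + S)*(-3 + S)
T(g) = 3 - g²
l(N) = -N²*(3 - N²)/3 (l(N) = -(3 - N²)*N²/3 = -N²*(3 - N²)/3)
l(Z(Q(-5)))² = (-(-3 + 99² - 2*99)² + (-3 + 99² - 2*99)⁴/3)² = (-(-3 + 9801 - 198)² + (-3 + 9801 - 198)⁴/3)² = (-1*9600² + (⅓)*9600⁴)² = (-1*92160000 + (⅓)*8493465600000000)² = (-92160000 + 2831155200000000)² = 2831155107840000² = 8015439244648522029465600000000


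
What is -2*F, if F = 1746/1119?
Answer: -1164/373 ≈ -3.1206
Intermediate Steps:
F = 582/373 (F = 1746*(1/1119) = 582/373 ≈ 1.5603)
-2*F = -2*582/373 = -1164/373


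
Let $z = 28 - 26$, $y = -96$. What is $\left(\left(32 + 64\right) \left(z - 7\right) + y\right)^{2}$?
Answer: $331776$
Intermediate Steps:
$z = 2$ ($z = 28 - 26 = 2$)
$\left(\left(32 + 64\right) \left(z - 7\right) + y\right)^{2} = \left(\left(32 + 64\right) \left(2 - 7\right) - 96\right)^{2} = \left(96 \left(-5\right) - 96\right)^{2} = \left(-480 - 96\right)^{2} = \left(-576\right)^{2} = 331776$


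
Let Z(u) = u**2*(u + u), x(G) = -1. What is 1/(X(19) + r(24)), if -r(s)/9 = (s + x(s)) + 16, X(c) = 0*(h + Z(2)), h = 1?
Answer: -1/351 ≈ -0.0028490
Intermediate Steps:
Z(u) = 2*u**3 (Z(u) = u**2*(2*u) = 2*u**3)
X(c) = 0 (X(c) = 0*(1 + 2*2**3) = 0*(1 + 2*8) = 0*(1 + 16) = 0*17 = 0)
r(s) = -135 - 9*s (r(s) = -9*((s - 1) + 16) = -9*((-1 + s) + 16) = -9*(15 + s) = -135 - 9*s)
1/(X(19) + r(24)) = 1/(0 + (-135 - 9*24)) = 1/(0 + (-135 - 216)) = 1/(0 - 351) = 1/(-351) = -1/351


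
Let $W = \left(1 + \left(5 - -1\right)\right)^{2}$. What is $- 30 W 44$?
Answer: $-64680$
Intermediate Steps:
$W = 49$ ($W = \left(1 + \left(5 + 1\right)\right)^{2} = \left(1 + 6\right)^{2} = 7^{2} = 49$)
$- 30 W 44 = \left(-30\right) 49 \cdot 44 = \left(-1470\right) 44 = -64680$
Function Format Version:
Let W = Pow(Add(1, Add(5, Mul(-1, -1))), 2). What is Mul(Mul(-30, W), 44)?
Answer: -64680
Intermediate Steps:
W = 49 (W = Pow(Add(1, Add(5, 1)), 2) = Pow(Add(1, 6), 2) = Pow(7, 2) = 49)
Mul(Mul(-30, W), 44) = Mul(Mul(-30, 49), 44) = Mul(-1470, 44) = -64680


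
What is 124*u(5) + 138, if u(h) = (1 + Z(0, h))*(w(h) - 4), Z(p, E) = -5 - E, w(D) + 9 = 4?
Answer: 10182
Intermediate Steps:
w(D) = -5 (w(D) = -9 + 4 = -5)
u(h) = 36 + 9*h (u(h) = (1 + (-5 - h))*(-5 - 4) = (-4 - h)*(-9) = 36 + 9*h)
124*u(5) + 138 = 124*(36 + 9*5) + 138 = 124*(36 + 45) + 138 = 124*81 + 138 = 10044 + 138 = 10182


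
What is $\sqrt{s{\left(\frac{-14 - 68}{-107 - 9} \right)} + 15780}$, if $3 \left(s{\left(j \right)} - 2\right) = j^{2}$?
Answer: $\frac{5 \sqrt{19112835}}{174} \approx 125.63$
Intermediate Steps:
$s{\left(j \right)} = 2 + \frac{j^{2}}{3}$
$\sqrt{s{\left(\frac{-14 - 68}{-107 - 9} \right)} + 15780} = \sqrt{\left(2 + \frac{\left(\frac{-14 - 68}{-107 - 9}\right)^{2}}{3}\right) + 15780} = \sqrt{\left(2 + \frac{\left(- \frac{82}{-116}\right)^{2}}{3}\right) + 15780} = \sqrt{\left(2 + \frac{\left(\left(-82\right) \left(- \frac{1}{116}\right)\right)^{2}}{3}\right) + 15780} = \sqrt{\left(2 + \frac{\left(\frac{41}{58}\right)^{2}}{3}\right) + 15780} = \sqrt{\left(2 + \frac{1}{3} \cdot \frac{1681}{3364}\right) + 15780} = \sqrt{\left(2 + \frac{1681}{10092}\right) + 15780} = \sqrt{\frac{21865}{10092} + 15780} = \sqrt{\frac{159273625}{10092}} = \frac{5 \sqrt{19112835}}{174}$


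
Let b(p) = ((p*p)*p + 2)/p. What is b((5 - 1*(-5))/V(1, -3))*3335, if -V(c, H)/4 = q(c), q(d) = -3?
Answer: 371519/36 ≈ 10320.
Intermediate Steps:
V(c, H) = 12 (V(c, H) = -4*(-3) = 12)
b(p) = (2 + p**3)/p (b(p) = (p**2*p + 2)/p = (p**3 + 2)/p = (2 + p**3)/p)
b((5 - 1*(-5))/V(1, -3))*3335 = ((2 + ((5 - 1*(-5))/12)**3)/(((5 - 1*(-5))/12)))*3335 = ((2 + ((5 + 5)*(1/12))**3)/(((5 + 5)*(1/12))))*3335 = ((2 + (10*(1/12))**3)/((10*(1/12))))*3335 = ((2 + (5/6)**3)/(5/6))*3335 = (6*(2 + 125/216)/5)*3335 = ((6/5)*(557/216))*3335 = (557/180)*3335 = 371519/36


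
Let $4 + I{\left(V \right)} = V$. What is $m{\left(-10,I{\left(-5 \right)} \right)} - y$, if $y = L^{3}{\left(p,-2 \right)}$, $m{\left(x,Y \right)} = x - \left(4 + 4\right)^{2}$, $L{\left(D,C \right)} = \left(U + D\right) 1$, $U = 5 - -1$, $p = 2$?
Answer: $-586$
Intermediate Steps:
$I{\left(V \right)} = -4 + V$
$U = 6$ ($U = 5 + 1 = 6$)
$L{\left(D,C \right)} = 6 + D$ ($L{\left(D,C \right)} = \left(6 + D\right) 1 = 6 + D$)
$m{\left(x,Y \right)} = -64 + x$ ($m{\left(x,Y \right)} = x - 8^{2} = x - 64 = -64 + x$)
$y = 512$ ($y = \left(6 + 2\right)^{3} = 8^{3} = 512$)
$m{\left(-10,I{\left(-5 \right)} \right)} - y = \left(-64 - 10\right) - 512 = -74 - 512 = -586$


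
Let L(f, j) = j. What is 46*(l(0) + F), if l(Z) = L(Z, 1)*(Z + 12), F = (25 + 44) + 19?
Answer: 4600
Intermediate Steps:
F = 88 (F = 69 + 19 = 88)
l(Z) = 12 + Z (l(Z) = 1*(Z + 12) = 1*(12 + Z) = 12 + Z)
46*(l(0) + F) = 46*((12 + 0) + 88) = 46*(12 + 88) = 46*100 = 4600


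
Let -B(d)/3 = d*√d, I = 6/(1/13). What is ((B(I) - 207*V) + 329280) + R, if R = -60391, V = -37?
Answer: 276548 - 234*√78 ≈ 2.7448e+5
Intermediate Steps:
I = 78 (I = 6/(1/13) = 6*13 = 78)
B(d) = -3*d^(3/2) (B(d) = -3*d*√d = -3*d^(3/2))
((B(I) - 207*V) + 329280) + R = ((-234*√78 - 207*(-37)) + 329280) - 60391 = ((-234*√78 + 7659) + 329280) - 60391 = ((7659 - 234*√78) + 329280) - 60391 = (336939 - 234*√78) - 60391 = 276548 - 234*√78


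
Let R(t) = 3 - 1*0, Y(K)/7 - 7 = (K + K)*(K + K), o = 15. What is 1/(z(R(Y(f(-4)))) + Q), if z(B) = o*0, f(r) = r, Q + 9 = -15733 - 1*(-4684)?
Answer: -1/11058 ≈ -9.0432e-5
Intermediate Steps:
Q = -11058 (Q = -9 + (-15733 - 1*(-4684)) = -9 + (-15733 + 4684) = -9 - 11049 = -11058)
Y(K) = 49 + 28*K**2 (Y(K) = 49 + 7*((K + K)*(K + K)) = 49 + 7*((2*K)*(2*K)) = 49 + 7*(4*K**2) = 49 + 28*K**2)
R(t) = 3 (R(t) = 3 + 0 = 3)
z(B) = 0 (z(B) = 15*0 = 0)
1/(z(R(Y(f(-4)))) + Q) = 1/(0 - 11058) = 1/(-11058) = -1/11058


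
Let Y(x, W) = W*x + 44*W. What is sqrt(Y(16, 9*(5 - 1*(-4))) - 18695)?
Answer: I*sqrt(13835) ≈ 117.62*I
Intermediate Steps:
Y(x, W) = 44*W + W*x
sqrt(Y(16, 9*(5 - 1*(-4))) - 18695) = sqrt((9*(5 - 1*(-4)))*(44 + 16) - 18695) = sqrt((9*(5 + 4))*60 - 18695) = sqrt((9*9)*60 - 18695) = sqrt(81*60 - 18695) = sqrt(4860 - 18695) = sqrt(-13835) = I*sqrt(13835)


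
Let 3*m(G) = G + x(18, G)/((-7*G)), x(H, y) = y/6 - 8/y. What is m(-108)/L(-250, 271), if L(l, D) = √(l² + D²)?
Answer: -551245*√135941/2081120769 ≈ -0.097661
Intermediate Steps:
x(H, y) = -8/y + y/6 (x(H, y) = y*(⅙) - 8/y = y/6 - 8/y = -8/y + y/6)
L(l, D) = √(D² + l²)
m(G) = G/3 - (-8/G + G/6)/(21*G) (m(G) = (G + (-8/G + G/6)/((-7*G)))/3 = (G + (-8/G + G/6)*(-1/(7*G)))/3 = (G - (-8/G + G/6)/(7*G))/3 = G/3 - (-8/G + G/6)/(21*G))
m(-108)/L(-250, 271) = (-1/126 + (⅓)*(-108) + (8/21)/(-108)²)/(√(271² + (-250)²)) = (-1/126 - 36 + (8/21)*(1/11664))/(√(73441 + 62500)) = (-1/126 - 36 + 1/30618)/(√135941) = -551245*√135941/2081120769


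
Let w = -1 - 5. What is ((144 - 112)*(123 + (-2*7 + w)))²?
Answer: 10863616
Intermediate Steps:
w = -6
((144 - 112)*(123 + (-2*7 + w)))² = ((144 - 112)*(123 + (-2*7 - 6)))² = (32*(123 + (-14 - 6)))² = (32*(123 - 20))² = (32*103)² = 3296² = 10863616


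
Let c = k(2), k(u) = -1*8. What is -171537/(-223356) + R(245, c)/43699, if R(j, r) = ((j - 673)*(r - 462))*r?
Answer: -117315449439/3253477948 ≈ -36.058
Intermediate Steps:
k(u) = -8
c = -8
R(j, r) = r*(-673 + j)*(-462 + r) (R(j, r) = ((-673 + j)*(-462 + r))*r = r*(-673 + j)*(-462 + r))
-171537/(-223356) + R(245, c)/43699 = -171537/(-223356) - 8*(310926 - 673*(-8) - 462*245 + 245*(-8))/43699 = -171537*(-1/223356) - 8*(310926 + 5384 - 113190 - 1960)*(1/43699) = 57179/74452 - 8*201160*(1/43699) = 57179/74452 - 1609280*1/43699 = 57179/74452 - 1609280/43699 = -117315449439/3253477948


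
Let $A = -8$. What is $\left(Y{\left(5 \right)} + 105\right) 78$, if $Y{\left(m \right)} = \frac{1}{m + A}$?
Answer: $8164$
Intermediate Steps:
$Y{\left(m \right)} = \frac{1}{-8 + m}$ ($Y{\left(m \right)} = \frac{1}{m - 8} = \frac{1}{-8 + m}$)
$\left(Y{\left(5 \right)} + 105\right) 78 = \left(\frac{1}{-8 + 5} + 105\right) 78 = \left(\frac{1}{-3} + 105\right) 78 = \left(- \frac{1}{3} + 105\right) 78 = \frac{314}{3} \cdot 78 = 8164$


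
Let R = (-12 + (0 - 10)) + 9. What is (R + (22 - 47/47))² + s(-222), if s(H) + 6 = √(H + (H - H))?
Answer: 58 + I*√222 ≈ 58.0 + 14.9*I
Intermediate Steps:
s(H) = -6 + √H (s(H) = -6 + √(H + (H - H)) = -6 + √(H + 0) = -6 + √H)
R = -13 (R = (-12 - 10) + 9 = -22 + 9 = -13)
(R + (22 - 47/47))² + s(-222) = (-13 + (22 - 47/47))² + (-6 + √(-222)) = (-13 + (22 - 47*1/47))² + (-6 + I*√222) = (-13 + (22 - 1))² + (-6 + I*√222) = (-13 + 21)² + (-6 + I*√222) = 8² + (-6 + I*√222) = 64 + (-6 + I*√222) = 58 + I*√222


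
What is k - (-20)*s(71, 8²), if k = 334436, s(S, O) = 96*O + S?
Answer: 458736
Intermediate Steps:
s(S, O) = S + 96*O
k - (-20)*s(71, 8²) = 334436 - (-20)*(71 + 96*8²) = 334436 - (-20)*(71 + 96*64) = 334436 - (-20)*(71 + 6144) = 334436 - (-20)*6215 = 334436 - 1*(-124300) = 334436 + 124300 = 458736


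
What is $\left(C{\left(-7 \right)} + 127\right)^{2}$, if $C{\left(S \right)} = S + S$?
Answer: $12769$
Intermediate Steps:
$C{\left(S \right)} = 2 S$
$\left(C{\left(-7 \right)} + 127\right)^{2} = \left(2 \left(-7\right) + 127\right)^{2} = \left(-14 + 127\right)^{2} = 113^{2} = 12769$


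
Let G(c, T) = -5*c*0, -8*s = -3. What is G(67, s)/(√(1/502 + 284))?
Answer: 0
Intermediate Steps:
s = 3/8 (s = -⅛*(-3) = 3/8 ≈ 0.37500)
G(c, T) = 0
G(67, s)/(√(1/502 + 284)) = 0/√(1/502 + 284) = 0/√(142569/502) = 0/(3*√7952182/502) = (√7952182/47523)*0 = 0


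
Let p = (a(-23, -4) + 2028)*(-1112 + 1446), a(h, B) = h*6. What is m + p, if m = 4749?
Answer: 636009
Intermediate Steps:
a(h, B) = 6*h
p = 631260 (p = (6*(-23) + 2028)*(-1112 + 1446) = (-138 + 2028)*334 = 1890*334 = 631260)
m + p = 4749 + 631260 = 636009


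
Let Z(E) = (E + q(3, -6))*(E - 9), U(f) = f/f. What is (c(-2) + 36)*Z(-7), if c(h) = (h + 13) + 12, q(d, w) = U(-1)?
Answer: 5664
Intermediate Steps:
U(f) = 1
q(d, w) = 1
Z(E) = (1 + E)*(-9 + E) (Z(E) = (E + 1)*(E - 9) = (1 + E)*(-9 + E))
c(h) = 25 + h (c(h) = (13 + h) + 12 = 25 + h)
(c(-2) + 36)*Z(-7) = ((25 - 2) + 36)*(-9 + (-7)² - 8*(-7)) = (23 + 36)*(-9 + 49 + 56) = 59*96 = 5664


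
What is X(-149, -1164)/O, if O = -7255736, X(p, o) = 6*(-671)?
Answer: 2013/3627868 ≈ 0.00055487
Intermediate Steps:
X(p, o) = -4026
X(-149, -1164)/O = -4026/(-7255736) = -4026*(-1/7255736) = 2013/3627868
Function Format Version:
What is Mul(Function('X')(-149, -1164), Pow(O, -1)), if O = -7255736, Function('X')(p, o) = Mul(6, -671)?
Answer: Rational(2013, 3627868) ≈ 0.00055487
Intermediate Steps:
Function('X')(p, o) = -4026
Mul(Function('X')(-149, -1164), Pow(O, -1)) = Mul(-4026, Pow(-7255736, -1)) = Mul(-4026, Rational(-1, 7255736)) = Rational(2013, 3627868)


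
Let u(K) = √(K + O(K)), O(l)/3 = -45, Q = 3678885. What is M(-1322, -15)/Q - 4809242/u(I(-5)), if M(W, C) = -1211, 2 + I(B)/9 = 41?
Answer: -173/525555 - 2404621*√6/18 ≈ -3.2723e+5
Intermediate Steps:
I(B) = 351 (I(B) = -18 + 9*41 = -18 + 369 = 351)
O(l) = -135 (O(l) = 3*(-45) = -135)
u(K) = √(-135 + K) (u(K) = √(K - 135) = √(-135 + K))
M(-1322, -15)/Q - 4809242/u(I(-5)) = -1211/3678885 - 4809242/√(-135 + 351) = -1211*1/3678885 - 4809242*√6/36 = -173/525555 - 4809242*√6/36 = -173/525555 - 2404621*√6/18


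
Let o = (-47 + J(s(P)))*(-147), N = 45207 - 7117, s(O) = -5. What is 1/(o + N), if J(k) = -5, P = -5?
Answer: 1/45734 ≈ 2.1866e-5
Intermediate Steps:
N = 38090
o = 7644 (o = (-47 - 5)*(-147) = -52*(-147) = 7644)
1/(o + N) = 1/(7644 + 38090) = 1/45734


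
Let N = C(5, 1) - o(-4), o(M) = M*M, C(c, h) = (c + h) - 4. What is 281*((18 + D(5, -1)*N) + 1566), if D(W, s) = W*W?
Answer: 346754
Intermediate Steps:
D(W, s) = W²
C(c, h) = -4 + c + h
o(M) = M²
N = -14 (N = (-4 + 5 + 1) - 1*(-4)² = 2 - 1*16 = 2 - 16 = -14)
281*((18 + D(5, -1)*N) + 1566) = 281*((18 + 5²*(-14)) + 1566) = 281*((18 + 25*(-14)) + 1566) = 281*((18 - 350) + 1566) = 281*(-332 + 1566) = 281*1234 = 346754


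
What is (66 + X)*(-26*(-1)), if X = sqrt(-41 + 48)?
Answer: 1716 + 26*sqrt(7) ≈ 1784.8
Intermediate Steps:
X = sqrt(7) ≈ 2.6458
(66 + X)*(-26*(-1)) = (66 + sqrt(7))*(-26*(-1)) = (66 + sqrt(7))*26 = 1716 + 26*sqrt(7)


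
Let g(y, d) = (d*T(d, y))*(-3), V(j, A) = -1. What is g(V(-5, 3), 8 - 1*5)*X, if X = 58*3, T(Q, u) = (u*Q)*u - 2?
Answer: -1566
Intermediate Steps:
T(Q, u) = -2 + Q*u² (T(Q, u) = (Q*u)*u - 2 = Q*u² - 2 = -2 + Q*u²)
X = 174
g(y, d) = -3*d*(-2 + d*y²) (g(y, d) = (d*(-2 + d*y²))*(-3) = -3*d*(-2 + d*y²))
g(V(-5, 3), 8 - 1*5)*X = (3*(8 - 1*5)*(2 - 1*(8 - 1*5)*(-1)²))*174 = (3*(8 - 5)*(2 - 1*(8 - 5)*1))*174 = (3*3*(2 - 1*3*1))*174 = (3*3*(2 - 3))*174 = (3*3*(-1))*174 = -9*174 = -1566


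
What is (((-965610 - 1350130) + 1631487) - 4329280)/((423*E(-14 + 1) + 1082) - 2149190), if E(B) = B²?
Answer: 5013533/2076621 ≈ 2.4143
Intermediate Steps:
(((-965610 - 1350130) + 1631487) - 4329280)/((423*E(-14 + 1) + 1082) - 2149190) = (((-965610 - 1350130) + 1631487) - 4329280)/((423*(-14 + 1)² + 1082) - 2149190) = ((-2315740 + 1631487) - 4329280)/((423*(-13)² + 1082) - 2149190) = (-684253 - 4329280)/((423*169 + 1082) - 2149190) = -5013533/((71487 + 1082) - 2149190) = -5013533/(72569 - 2149190) = -5013533/(-2076621) = -5013533*(-1/2076621) = 5013533/2076621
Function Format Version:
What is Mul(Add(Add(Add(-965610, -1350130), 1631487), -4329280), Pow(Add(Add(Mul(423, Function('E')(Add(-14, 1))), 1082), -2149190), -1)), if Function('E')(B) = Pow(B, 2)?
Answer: Rational(5013533, 2076621) ≈ 2.4143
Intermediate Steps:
Mul(Add(Add(Add(-965610, -1350130), 1631487), -4329280), Pow(Add(Add(Mul(423, Function('E')(Add(-14, 1))), 1082), -2149190), -1)) = Mul(Add(Add(Add(-965610, -1350130), 1631487), -4329280), Pow(Add(Add(Mul(423, Pow(Add(-14, 1), 2)), 1082), -2149190), -1)) = Mul(Add(Add(-2315740, 1631487), -4329280), Pow(Add(Add(Mul(423, Pow(-13, 2)), 1082), -2149190), -1)) = Mul(Add(-684253, -4329280), Pow(Add(Add(Mul(423, 169), 1082), -2149190), -1)) = Mul(-5013533, Pow(Add(Add(71487, 1082), -2149190), -1)) = Mul(-5013533, Pow(Add(72569, -2149190), -1)) = Mul(-5013533, Pow(-2076621, -1)) = Mul(-5013533, Rational(-1, 2076621)) = Rational(5013533, 2076621)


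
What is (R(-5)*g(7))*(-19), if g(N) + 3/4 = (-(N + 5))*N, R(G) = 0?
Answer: 0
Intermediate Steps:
g(N) = -3/4 + N*(-5 - N) (g(N) = -3/4 + (-(N + 5))*N = -3/4 + (-(5 + N))*N = -3/4 + (-5 - N)*N = -3/4 + N*(-5 - N))
(R(-5)*g(7))*(-19) = (0*(-3/4 - 1*7**2 - 5*7))*(-19) = (0*(-3/4 - 1*49 - 35))*(-19) = (0*(-3/4 - 49 - 35))*(-19) = (0*(-339/4))*(-19) = 0*(-19) = 0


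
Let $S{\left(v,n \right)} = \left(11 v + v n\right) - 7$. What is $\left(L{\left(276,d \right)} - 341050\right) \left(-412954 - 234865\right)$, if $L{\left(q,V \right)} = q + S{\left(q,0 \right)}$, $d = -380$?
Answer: $218797628155$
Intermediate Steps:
$S{\left(v,n \right)} = -7 + 11 v + n v$ ($S{\left(v,n \right)} = \left(11 v + n v\right) - 7 = -7 + 11 v + n v$)
$L{\left(q,V \right)} = -7 + 12 q$ ($L{\left(q,V \right)} = q + \left(-7 + 11 q + 0 q\right) = q + \left(-7 + 11 q + 0\right) = q + \left(-7 + 11 q\right) = -7 + 12 q$)
$\left(L{\left(276,d \right)} - 341050\right) \left(-412954 - 234865\right) = \left(\left(-7 + 12 \cdot 276\right) - 341050\right) \left(-412954 - 234865\right) = \left(\left(-7 + 3312\right) - 341050\right) \left(-647819\right) = \left(3305 - 341050\right) \left(-647819\right) = \left(-337745\right) \left(-647819\right) = 218797628155$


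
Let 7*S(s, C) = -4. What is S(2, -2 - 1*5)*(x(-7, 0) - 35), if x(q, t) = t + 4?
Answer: 124/7 ≈ 17.714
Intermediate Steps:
x(q, t) = 4 + t
S(s, C) = -4/7 (S(s, C) = (1/7)*(-4) = -4/7)
S(2, -2 - 1*5)*(x(-7, 0) - 35) = -4*((4 + 0) - 35)/7 = -4*(4 - 35)/7 = -4/7*(-31) = 124/7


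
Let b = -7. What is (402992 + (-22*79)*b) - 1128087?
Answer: -712929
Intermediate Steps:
(402992 + (-22*79)*b) - 1128087 = (402992 - 22*79*(-7)) - 1128087 = (402992 - 1738*(-7)) - 1128087 = (402992 + 12166) - 1128087 = 415158 - 1128087 = -712929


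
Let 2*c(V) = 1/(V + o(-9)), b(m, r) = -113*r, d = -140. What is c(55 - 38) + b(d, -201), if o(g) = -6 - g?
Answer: 908521/40 ≈ 22713.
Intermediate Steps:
c(V) = 1/(2*(3 + V)) (c(V) = 1/(2*(V + (-6 - 1*(-9)))) = 1/(2*(V + (-6 + 9))) = 1/(2*(V + 3)) = 1/(2*(3 + V)))
c(55 - 38) + b(d, -201) = 1/(2*(3 + (55 - 38))) - 113*(-201) = 1/(2*(3 + 17)) + 22713 = (1/2)/20 + 22713 = (1/2)*(1/20) + 22713 = 1/40 + 22713 = 908521/40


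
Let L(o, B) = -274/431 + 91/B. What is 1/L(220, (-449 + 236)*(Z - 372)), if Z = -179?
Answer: -50583453/32118241 ≈ -1.5749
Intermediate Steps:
L(o, B) = -274/431 + 91/B (L(o, B) = -274*1/431 + 91/B = -274/431 + 91/B)
1/L(220, (-449 + 236)*(Z - 372)) = 1/(-274/431 + 91/(((-449 + 236)*(-179 - 372)))) = 1/(-274/431 + 91/((-213*(-551)))) = 1/(-274/431 + 91/117363) = 1/(-32118241/50583453) = -50583453/32118241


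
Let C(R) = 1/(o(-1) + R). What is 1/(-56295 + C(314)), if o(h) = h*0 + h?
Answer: -313/17620334 ≈ -1.7764e-5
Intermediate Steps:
o(h) = h (o(h) = 0 + h = h)
C(R) = 1/(-1 + R)
1/(-56295 + C(314)) = 1/(-56295 + 1/(-1 + 314)) = 1/(-56295 + 1/313) = 1/(-17620334/313) = -313/17620334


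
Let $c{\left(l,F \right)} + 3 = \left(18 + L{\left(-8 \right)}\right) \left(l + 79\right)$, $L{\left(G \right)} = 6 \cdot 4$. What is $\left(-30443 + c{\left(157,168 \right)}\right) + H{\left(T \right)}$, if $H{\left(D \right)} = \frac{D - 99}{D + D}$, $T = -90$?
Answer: $- \frac{410659}{20} \approx -20533.0$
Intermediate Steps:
$L{\left(G \right)} = 24$
$c{\left(l,F \right)} = 3315 + 42 l$ ($c{\left(l,F \right)} = -3 + \left(18 + 24\right) \left(l + 79\right) = -3 + 42 \left(79 + l\right) = -3 + \left(3318 + 42 l\right) = 3315 + 42 l$)
$H{\left(D \right)} = \frac{-99 + D}{2 D}$
$\left(-30443 + c{\left(157,168 \right)}\right) + H{\left(T \right)} = \left(-30443 + \left(3315 + 42 \cdot 157\right)\right) + \frac{-99 - 90}{2 \left(-90\right)} = \left(-30443 + \left(3315 + 6594\right)\right) + \frac{1}{2} \left(- \frac{1}{90}\right) \left(-189\right) = \left(-30443 + 9909\right) + \frac{21}{20} = -20534 + \frac{21}{20} = - \frac{410659}{20}$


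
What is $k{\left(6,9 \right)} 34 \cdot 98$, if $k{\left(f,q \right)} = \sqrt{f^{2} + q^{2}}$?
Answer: $9996 \sqrt{13} \approx 36041.0$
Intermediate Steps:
$k{\left(6,9 \right)} 34 \cdot 98 = \sqrt{6^{2} + 9^{2}} \cdot 34 \cdot 98 = \sqrt{36 + 81} \cdot 34 \cdot 98 = \sqrt{117} \cdot 34 \cdot 98 = 3 \sqrt{13} \cdot 34 \cdot 98 = 102 \sqrt{13} \cdot 98 = 9996 \sqrt{13}$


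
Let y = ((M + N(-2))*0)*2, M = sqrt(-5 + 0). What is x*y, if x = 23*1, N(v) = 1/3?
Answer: 0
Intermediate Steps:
N(v) = 1/3 (N(v) = 1*(1/3) = 1/3)
M = I*sqrt(5) (M = sqrt(-5) = I*sqrt(5) ≈ 2.2361*I)
y = 0 (y = ((I*sqrt(5) + 1/3)*0)*2 = ((1/3 + I*sqrt(5))*0)*2 = 0*2 = 0)
x = 23
x*y = 23*0 = 0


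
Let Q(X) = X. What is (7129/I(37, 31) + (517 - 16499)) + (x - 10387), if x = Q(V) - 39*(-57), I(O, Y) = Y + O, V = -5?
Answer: -1635139/68 ≈ -24046.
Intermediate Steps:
I(O, Y) = O + Y
x = 2218 (x = -5 - 39*(-57) = -5 + 2223 = 2218)
(7129/I(37, 31) + (517 - 16499)) + (x - 10387) = (7129/(37 + 31) + (517 - 16499)) + (2218 - 10387) = (7129/68 - 15982) - 8169 = -1079647/68 - 8169 = -1635139/68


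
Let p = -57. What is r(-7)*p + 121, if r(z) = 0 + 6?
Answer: -221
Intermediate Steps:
r(z) = 6
r(-7)*p + 121 = 6*(-57) + 121 = -342 + 121 = -221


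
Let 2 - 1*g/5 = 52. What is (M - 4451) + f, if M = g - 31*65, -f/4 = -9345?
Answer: 30664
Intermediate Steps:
f = 37380 (f = -4*(-9345) = 37380)
g = -250 (g = 10 - 5*52 = 10 - 260 = -250)
M = -2265 (M = -250 - 31*65 = -250 - 2015 = -2265)
(M - 4451) + f = (-2265 - 4451) + 37380 = -6716 + 37380 = 30664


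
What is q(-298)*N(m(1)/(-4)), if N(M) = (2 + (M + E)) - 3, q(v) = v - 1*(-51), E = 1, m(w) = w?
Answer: 247/4 ≈ 61.750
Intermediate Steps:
q(v) = 51 + v (q(v) = v + 51 = 51 + v)
N(M) = M (N(M) = (2 + (M + 1)) - 3 = (2 + (1 + M)) - 3 = (3 + M) - 3 = M)
q(-298)*N(m(1)/(-4)) = (51 - 298)*(1/(-4)) = -247*(-1)/4 = -247*(-¼) = 247/4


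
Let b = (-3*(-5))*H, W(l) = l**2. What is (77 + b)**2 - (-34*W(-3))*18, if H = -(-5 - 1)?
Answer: 33397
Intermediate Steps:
H = 6 (H = -1*(-6) = 6)
b = 90 (b = -3*(-5)*6 = 15*6 = 90)
(77 + b)**2 - (-34*W(-3))*18 = (77 + 90)**2 - (-34*(-3)**2)*18 = 167**2 - (-34*9)*18 = 27889 - (-306)*18 = 27889 - 1*(-5508) = 27889 + 5508 = 33397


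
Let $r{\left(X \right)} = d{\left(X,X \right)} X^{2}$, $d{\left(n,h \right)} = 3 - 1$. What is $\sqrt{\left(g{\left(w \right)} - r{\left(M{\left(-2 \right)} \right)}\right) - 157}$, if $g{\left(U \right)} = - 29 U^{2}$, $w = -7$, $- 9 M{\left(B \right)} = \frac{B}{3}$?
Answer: $\frac{i \sqrt{1150370}}{27} \approx 39.724 i$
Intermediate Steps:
$d{\left(n,h \right)} = 2$
$M{\left(B \right)} = - \frac{B}{27}$ ($M{\left(B \right)} = - \frac{B \frac{1}{3}}{9} = - \frac{\frac{1}{3} B}{9} = - \frac{B}{27}$)
$r{\left(X \right)} = 2 X^{2}$
$\sqrt{\left(g{\left(w \right)} - r{\left(M{\left(-2 \right)} \right)}\right) - 157} = \sqrt{\left(- 29 \left(-7\right)^{2} - 2 \left(\left(- \frac{1}{27}\right) \left(-2\right)\right)^{2}\right) - 157} = \sqrt{\left(\left(-29\right) 49 - 2 \left(\frac{2}{27}\right)^{2}\right) - 157} = \sqrt{\left(-1421 - 2 \cdot \frac{4}{729}\right) - 157} = \sqrt{\left(-1421 - \frac{8}{729}\right) - 157} = \sqrt{- \frac{1035917}{729} - 157} = \sqrt{- \frac{1150370}{729}} = \frac{i \sqrt{1150370}}{27}$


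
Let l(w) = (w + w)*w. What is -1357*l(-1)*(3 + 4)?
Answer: -18998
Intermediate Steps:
l(w) = 2*w**2 (l(w) = (2*w)*w = 2*w**2)
-1357*l(-1)*(3 + 4) = -1357*2*(-1)**2*(3 + 4) = -1357*2*1*7 = -2714*7 = -1357*14 = -18998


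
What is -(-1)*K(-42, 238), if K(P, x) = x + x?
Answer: 476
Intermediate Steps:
K(P, x) = 2*x
-(-1)*K(-42, 238) = -(-1)*2*238 = -(-1)*476 = -1*(-476) = 476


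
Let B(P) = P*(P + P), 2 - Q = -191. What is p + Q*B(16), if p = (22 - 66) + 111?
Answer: 98883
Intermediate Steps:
Q = 193 (Q = 2 - 1*(-191) = 2 + 191 = 193)
B(P) = 2*P² (B(P) = P*(2*P) = 2*P²)
p = 67 (p = -44 + 111 = 67)
p + Q*B(16) = 67 + 193*(2*16²) = 67 + 193*(2*256) = 67 + 193*512 = 67 + 98816 = 98883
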